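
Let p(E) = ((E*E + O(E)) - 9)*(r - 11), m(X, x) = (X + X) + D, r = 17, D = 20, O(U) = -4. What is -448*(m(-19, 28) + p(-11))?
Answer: -282240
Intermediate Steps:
m(X, x) = 20 + 2*X (m(X, x) = (X + X) + 20 = 2*X + 20 = 20 + 2*X)
p(E) = -78 + 6*E**2 (p(E) = ((E*E - 4) - 9)*(17 - 11) = ((E**2 - 4) - 9)*6 = ((-4 + E**2) - 9)*6 = (-13 + E**2)*6 = -78 + 6*E**2)
-448*(m(-19, 28) + p(-11)) = -448*((20 + 2*(-19)) + (-78 + 6*(-11)**2)) = -448*((20 - 38) + (-78 + 6*121)) = -448*(-18 + (-78 + 726)) = -448*(-18 + 648) = -448*630 = -282240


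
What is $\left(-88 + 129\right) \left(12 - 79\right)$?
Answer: $-2747$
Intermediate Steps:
$\left(-88 + 129\right) \left(12 - 79\right) = 41 \left(12 - 79\right) = 41 \left(-67\right) = -2747$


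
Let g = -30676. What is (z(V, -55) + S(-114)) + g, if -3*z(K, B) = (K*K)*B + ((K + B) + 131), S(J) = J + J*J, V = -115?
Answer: 674032/3 ≈ 2.2468e+5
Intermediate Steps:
S(J) = J + J²
z(K, B) = -131/3 - B/3 - K/3 - B*K²/3 (z(K, B) = -((K*K)*B + ((K + B) + 131))/3 = -(K²*B + ((B + K) + 131))/3 = -(B*K² + (131 + B + K))/3 = -(131 + B + K + B*K²)/3 = -131/3 - B/3 - K/3 - B*K²/3)
(z(V, -55) + S(-114)) + g = ((-131/3 - ⅓*(-55) - ⅓*(-115) - ⅓*(-55)*(-115)²) - 114*(1 - 114)) - 30676 = ((-131/3 + 55/3 + 115/3 - ⅓*(-55)*13225) - 114*(-113)) - 30676 = ((-131/3 + 55/3 + 115/3 + 727375/3) + 12882) - 30676 = (727414/3 + 12882) - 30676 = 766060/3 - 30676 = 674032/3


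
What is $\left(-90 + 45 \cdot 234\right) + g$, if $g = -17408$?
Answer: $-6968$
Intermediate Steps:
$\left(-90 + 45 \cdot 234\right) + g = \left(-90 + 45 \cdot 234\right) - 17408 = \left(-90 + 10530\right) - 17408 = 10440 - 17408 = -6968$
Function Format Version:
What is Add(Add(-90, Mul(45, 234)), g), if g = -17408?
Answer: -6968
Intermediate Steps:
Add(Add(-90, Mul(45, 234)), g) = Add(Add(-90, Mul(45, 234)), -17408) = Add(Add(-90, 10530), -17408) = Add(10440, -17408) = -6968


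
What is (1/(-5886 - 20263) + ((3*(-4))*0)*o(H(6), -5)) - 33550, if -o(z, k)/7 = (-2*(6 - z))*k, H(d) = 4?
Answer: -877298951/26149 ≈ -33550.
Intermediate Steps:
o(z, k) = -7*k*(-12 + 2*z) (o(z, k) = -7*(-2*(6 - z))*k = -7*(-12 + 2*z)*k = -7*k*(-12 + 2*z))
(1/(-5886 - 20263) + ((3*(-4))*0)*o(H(6), -5)) - 33550 = (1/(-5886 - 20263) + ((3*(-4))*0)*(14*(-5)*(6 - 1*4))) - 33550 = (1/(-26149) + (-12*0)*(14*(-5)*(6 - 4))) - 33550 = (-1/26149 + 0*(14*(-5)*2)) - 33550 = (-1/26149 + 0*(-140)) - 33550 = (-1/26149 + 0) - 33550 = -1/26149 - 33550 = -877298951/26149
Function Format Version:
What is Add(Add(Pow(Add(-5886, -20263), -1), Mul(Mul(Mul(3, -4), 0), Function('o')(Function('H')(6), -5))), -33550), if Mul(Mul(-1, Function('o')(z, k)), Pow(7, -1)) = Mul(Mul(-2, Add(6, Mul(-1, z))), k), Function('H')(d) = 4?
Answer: Rational(-877298951, 26149) ≈ -33550.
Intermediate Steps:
Function('o')(z, k) = Mul(-7, k, Add(-12, Mul(2, z))) (Function('o')(z, k) = Mul(-7, Mul(Mul(-2, Add(6, Mul(-1, z))), k)) = Mul(-7, Mul(Add(-12, Mul(2, z)), k)) = Mul(-7, Mul(k, Add(-12, Mul(2, z)))) = Mul(-7, k, Add(-12, Mul(2, z))))
Add(Add(Pow(Add(-5886, -20263), -1), Mul(Mul(Mul(3, -4), 0), Function('o')(Function('H')(6), -5))), -33550) = Add(Add(Pow(Add(-5886, -20263), -1), Mul(Mul(Mul(3, -4), 0), Mul(14, -5, Add(6, Mul(-1, 4))))), -33550) = Add(Add(Pow(-26149, -1), Mul(Mul(-12, 0), Mul(14, -5, Add(6, -4)))), -33550) = Add(Add(Rational(-1, 26149), Mul(0, Mul(14, -5, 2))), -33550) = Add(Add(Rational(-1, 26149), Mul(0, -140)), -33550) = Add(Add(Rational(-1, 26149), 0), -33550) = Add(Rational(-1, 26149), -33550) = Rational(-877298951, 26149)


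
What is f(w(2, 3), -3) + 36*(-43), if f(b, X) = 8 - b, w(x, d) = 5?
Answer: -1545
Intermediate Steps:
f(w(2, 3), -3) + 36*(-43) = (8 - 1*5) + 36*(-43) = (8 - 5) - 1548 = 3 - 1548 = -1545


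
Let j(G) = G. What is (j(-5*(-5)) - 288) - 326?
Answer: -589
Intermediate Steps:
(j(-5*(-5)) - 288) - 326 = (-5*(-5) - 288) - 326 = (25 - 288) - 326 = -263 - 326 = -589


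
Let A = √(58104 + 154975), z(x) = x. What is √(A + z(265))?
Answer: √(265 + √213079) ≈ 26.956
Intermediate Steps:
A = √213079 ≈ 461.60
√(A + z(265)) = √(√213079 + 265) = √(265 + √213079)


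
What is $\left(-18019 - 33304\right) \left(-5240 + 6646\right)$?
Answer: $-72160138$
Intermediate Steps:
$\left(-18019 - 33304\right) \left(-5240 + 6646\right) = \left(-51323\right) 1406 = -72160138$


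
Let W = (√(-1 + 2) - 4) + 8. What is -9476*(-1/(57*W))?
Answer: 9476/285 ≈ 33.249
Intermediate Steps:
W = 5 (W = (√1 - 4) + 8 = (1 - 4) + 8 = -3 + 8 = 5)
-9476*(-1/(57*W)) = -9476/((3*5)*(-19)) = -9476/(15*(-19)) = -9476/(-285) = -9476*(-1/285) = 9476/285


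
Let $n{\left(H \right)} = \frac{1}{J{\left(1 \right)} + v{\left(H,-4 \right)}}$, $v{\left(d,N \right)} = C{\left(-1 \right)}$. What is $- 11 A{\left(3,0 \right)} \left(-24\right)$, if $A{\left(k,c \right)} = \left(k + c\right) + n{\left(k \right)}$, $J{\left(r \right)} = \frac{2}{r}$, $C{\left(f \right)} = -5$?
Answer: $704$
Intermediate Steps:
$v{\left(d,N \right)} = -5$
$n{\left(H \right)} = - \frac{1}{3}$ ($n{\left(H \right)} = \frac{1}{\frac{2}{1} - 5} = \frac{1}{2 \cdot 1 - 5} = \frac{1}{2 - 5} = \frac{1}{-3} = - \frac{1}{3}$)
$A{\left(k,c \right)} = - \frac{1}{3} + c + k$ ($A{\left(k,c \right)} = \left(k + c\right) - \frac{1}{3} = \left(c + k\right) - \frac{1}{3} = - \frac{1}{3} + c + k$)
$- 11 A{\left(3,0 \right)} \left(-24\right) = - 11 \left(- \frac{1}{3} + 0 + 3\right) \left(-24\right) = \left(-11\right) \frac{8}{3} \left(-24\right) = \left(- \frac{88}{3}\right) \left(-24\right) = 704$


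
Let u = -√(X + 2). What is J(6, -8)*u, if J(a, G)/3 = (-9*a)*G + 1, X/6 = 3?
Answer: -2598*√5 ≈ -5809.3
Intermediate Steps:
X = 18 (X = 6*3 = 18)
J(a, G) = 3 - 27*G*a (J(a, G) = 3*((-9*a)*G + 1) = 3*(-9*G*a + 1) = 3*(1 - 9*G*a) = 3 - 27*G*a)
u = -2*√5 (u = -√(18 + 2) = -√20 = -2*√5 ≈ -4.4721)
J(6, -8)*u = (3 - 27*(-8)*6)*(-2*√5) = (3 + 1296)*(-2*√5) = 1299*(-2*√5) = -2598*√5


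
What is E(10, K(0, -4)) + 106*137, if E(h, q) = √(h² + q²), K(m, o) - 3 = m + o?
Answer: 14522 + √101 ≈ 14532.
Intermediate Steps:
K(m, o) = 3 + m + o (K(m, o) = 3 + (m + o) = 3 + m + o)
E(10, K(0, -4)) + 106*137 = √(10² + (3 + 0 - 4)²) + 106*137 = √(100 + (-1)²) + 14522 = √(100 + 1) + 14522 = √101 + 14522 = 14522 + √101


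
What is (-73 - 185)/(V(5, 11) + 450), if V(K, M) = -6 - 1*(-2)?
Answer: -129/223 ≈ -0.57847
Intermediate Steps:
V(K, M) = -4 (V(K, M) = -6 + 2 = -4)
(-73 - 185)/(V(5, 11) + 450) = (-73 - 185)/(-4 + 450) = -258/446 = -258*1/446 = -129/223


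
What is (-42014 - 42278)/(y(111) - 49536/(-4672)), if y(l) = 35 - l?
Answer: 3076658/2387 ≈ 1288.9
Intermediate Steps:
(-42014 - 42278)/(y(111) - 49536/(-4672)) = (-42014 - 42278)/((35 - 1*111) - 49536/(-4672)) = -84292/((35 - 111) - 49536*(-1/4672)) = -84292/(-76 + 774/73) = -84292/(-4774/73) = -84292*(-73/4774) = 3076658/2387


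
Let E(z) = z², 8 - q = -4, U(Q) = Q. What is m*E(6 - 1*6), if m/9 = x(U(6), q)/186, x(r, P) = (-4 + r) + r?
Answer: 0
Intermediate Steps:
q = 12 (q = 8 - 1*(-4) = 8 + 4 = 12)
x(r, P) = -4 + 2*r
m = 12/31 (m = 9*((-4 + 2*6)/186) = 9*((-4 + 12)*(1/186)) = 9*(8*(1/186)) = 9*(4/93) = 12/31 ≈ 0.38710)
m*E(6 - 1*6) = 12*(6 - 1*6)²/31 = 12*(6 - 6)²/31 = (12/31)*0² = (12/31)*0 = 0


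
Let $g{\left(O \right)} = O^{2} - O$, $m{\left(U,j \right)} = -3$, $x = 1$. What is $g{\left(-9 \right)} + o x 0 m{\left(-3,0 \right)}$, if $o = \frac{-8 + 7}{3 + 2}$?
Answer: $90$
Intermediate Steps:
$o = - \frac{1}{5} \approx -0.2$
$g{\left(-9 \right)} + o x 0 m{\left(-3,0 \right)} = - 9 \left(-1 - 9\right) - \frac{1 \cdot 0 \left(-3\right)}{5} = \left(-9\right) \left(-10\right) - \frac{0 \left(-3\right)}{5} = 90 - 0 = 90 + 0 = 90$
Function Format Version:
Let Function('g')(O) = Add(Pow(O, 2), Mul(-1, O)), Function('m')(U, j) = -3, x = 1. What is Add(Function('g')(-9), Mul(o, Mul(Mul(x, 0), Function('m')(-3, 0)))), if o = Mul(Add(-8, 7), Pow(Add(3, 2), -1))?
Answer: 90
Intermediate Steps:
o = Rational(-1, 5) (o = Mul(-1, Pow(5, -1)) = Mul(-1, Rational(1, 5)) = Rational(-1, 5) ≈ -0.20000)
Add(Function('g')(-9), Mul(o, Mul(Mul(x, 0), Function('m')(-3, 0)))) = Add(Mul(-9, Add(-1, -9)), Mul(Rational(-1, 5), Mul(Mul(1, 0), -3))) = Add(Mul(-9, -10), Mul(Rational(-1, 5), Mul(0, -3))) = Add(90, Mul(Rational(-1, 5), 0)) = Add(90, 0) = 90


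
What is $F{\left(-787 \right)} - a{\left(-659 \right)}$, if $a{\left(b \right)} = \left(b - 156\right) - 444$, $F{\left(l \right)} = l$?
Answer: $472$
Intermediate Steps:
$a{\left(b \right)} = -600 + b$ ($a{\left(b \right)} = \left(-156 + b\right) - 444 = -600 + b$)
$F{\left(-787 \right)} - a{\left(-659 \right)} = -787 - \left(-600 - 659\right) = -787 - -1259 = -787 + 1259 = 472$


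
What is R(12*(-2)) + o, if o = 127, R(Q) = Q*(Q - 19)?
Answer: 1159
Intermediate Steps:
R(Q) = Q*(-19 + Q)
R(12*(-2)) + o = (12*(-2))*(-19 + 12*(-2)) + 127 = -24*(-19 - 24) + 127 = -24*(-43) + 127 = 1032 + 127 = 1159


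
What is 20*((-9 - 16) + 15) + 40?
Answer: -160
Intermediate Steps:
20*((-9 - 16) + 15) + 40 = 20*(-25 + 15) + 40 = 20*(-10) + 40 = -200 + 40 = -160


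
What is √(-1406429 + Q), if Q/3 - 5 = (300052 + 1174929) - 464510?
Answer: √1624999 ≈ 1274.8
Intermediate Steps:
Q = 3031428 (Q = 15 + 3*((300052 + 1174929) - 464510) = 15 + 3*(1474981 - 464510) = 15 + 3*1010471 = 15 + 3031413 = 3031428)
√(-1406429 + Q) = √(-1406429 + 3031428) = √1624999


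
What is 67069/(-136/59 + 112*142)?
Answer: 3957071/938200 ≈ 4.2177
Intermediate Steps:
67069/(-136/59 + 112*142) = 67069/(-136*1/59 + 15904) = 67069/(-136/59 + 15904) = 67069/(938200/59) = 67069*(59/938200) = 3957071/938200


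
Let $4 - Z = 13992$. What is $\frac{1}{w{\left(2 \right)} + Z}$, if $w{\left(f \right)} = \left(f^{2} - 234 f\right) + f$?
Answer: $- \frac{1}{14450} \approx -6.9204 \cdot 10^{-5}$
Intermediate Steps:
$w{\left(f \right)} = f^{2} - 233 f$
$Z = -13988$ ($Z = 4 - 13992 = -13988$)
$\frac{1}{w{\left(2 \right)} + Z} = \frac{1}{2 \left(-233 + 2\right) - 13988} = \frac{1}{2 \left(-231\right) - 13988} = \frac{1}{-462 - 13988} = \frac{1}{-14450} = - \frac{1}{14450}$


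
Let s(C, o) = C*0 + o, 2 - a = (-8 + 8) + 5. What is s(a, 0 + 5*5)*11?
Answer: 275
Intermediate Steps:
a = -3 (a = 2 - ((-8 + 8) + 5) = 2 - (0 + 5) = 2 - 1*5 = 2 - 5 = -3)
s(C, o) = o (s(C, o) = 0 + o = o)
s(a, 0 + 5*5)*11 = (0 + 5*5)*11 = (0 + 25)*11 = 25*11 = 275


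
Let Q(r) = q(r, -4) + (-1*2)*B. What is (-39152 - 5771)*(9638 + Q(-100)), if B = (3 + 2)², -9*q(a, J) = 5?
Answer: -3876270901/9 ≈ -4.3070e+8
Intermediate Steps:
q(a, J) = -5/9 (q(a, J) = -⅑*5 = -5/9)
B = 25 (B = 5² = 25)
Q(r) = -455/9 (Q(r) = -5/9 - 1*2*25 = -5/9 - 2*25 = -5/9 - 50 = -455/9)
(-39152 - 5771)*(9638 + Q(-100)) = (-39152 - 5771)*(9638 - 455/9) = -44923*86287/9 = -3876270901/9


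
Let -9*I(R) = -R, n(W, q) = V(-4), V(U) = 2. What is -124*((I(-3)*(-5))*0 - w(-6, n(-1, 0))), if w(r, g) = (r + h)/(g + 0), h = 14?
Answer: 496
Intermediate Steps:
n(W, q) = 2
I(R) = R/9 (I(R) = -(-1)*R/9 = R/9)
w(r, g) = (14 + r)/g (w(r, g) = (r + 14)/(g + 0) = (14 + r)/g)
-124*((I(-3)*(-5))*0 - w(-6, n(-1, 0))) = -124*((((1/9)*(-3))*(-5))*0 - (14 - 6)/2) = -124*(-1/3*(-5)*0 - 8/2) = -124*((5/3)*0 - 1*4) = -124*(0 - 4) = -124*(-4) = 496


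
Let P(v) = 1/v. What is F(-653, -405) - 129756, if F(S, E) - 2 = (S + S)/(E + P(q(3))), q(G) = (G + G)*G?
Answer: -945753398/7289 ≈ -1.2975e+5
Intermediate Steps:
q(G) = 2*G² (q(G) = (2*G)*G = 2*G²)
F(S, E) = 2 + 2*S/(1/18 + E) (F(S, E) = 2 + (S + S)/(E + 1/(2*3²)) = 2 + (2*S)/(E + 1/(2*9)) = 2 + (2*S)/(E + 1/18) = 2 + (2*S)/(1/18 + E) = 2 + 2*S/(1/18 + E))
F(-653, -405) - 129756 = 2*(1 + 18*(-405) + 18*(-653))/(1 + 18*(-405)) - 129756 = 2*(1 - 7290 - 11754)/(1 - 7290) - 129756 = 2*(-19043)/(-7289) - 129756 = 2*(-1/7289)*(-19043) - 129756 = 38086/7289 - 129756 = -945753398/7289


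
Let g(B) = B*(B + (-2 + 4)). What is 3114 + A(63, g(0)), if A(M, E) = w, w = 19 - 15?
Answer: 3118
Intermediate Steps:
g(B) = B*(2 + B) (g(B) = B*(B + 2) = B*(2 + B))
w = 4
A(M, E) = 4
3114 + A(63, g(0)) = 3114 + 4 = 3118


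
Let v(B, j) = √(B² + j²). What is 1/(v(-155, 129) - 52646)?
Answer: -26323/1385780325 - √40666/2771560650 ≈ -1.9068e-5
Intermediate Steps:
1/(v(-155, 129) - 52646) = 1/(√((-155)² + 129²) - 52646) = 1/(√(24025 + 16641) - 52646) = 1/(√40666 - 52646) = 1/(-52646 + √40666)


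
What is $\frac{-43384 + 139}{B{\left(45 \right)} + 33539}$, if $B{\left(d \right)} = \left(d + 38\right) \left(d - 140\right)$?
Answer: $- \frac{43245}{25654} \approx -1.6857$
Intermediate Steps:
$B{\left(d \right)} = \left(-140 + d\right) \left(38 + d\right)$ ($B{\left(d \right)} = \left(38 + d\right) \left(-140 + d\right) = \left(-140 + d\right) \left(38 + d\right)$)
$\frac{-43384 + 139}{B{\left(45 \right)} + 33539} = \frac{-43384 + 139}{\left(-5320 + 45^{2} - 4590\right) + 33539} = - \frac{43245}{\left(-5320 + 2025 - 4590\right) + 33539} = - \frac{43245}{-7885 + 33539} = - \frac{43245}{25654}$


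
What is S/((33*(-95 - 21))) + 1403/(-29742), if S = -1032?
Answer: 2110255/9487698 ≈ 0.22242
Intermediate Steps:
S/((33*(-95 - 21))) + 1403/(-29742) = -1032*1/(33*(-95 - 21)) + 1403/(-29742) = -1032/(33*(-116)) + 1403*(-1/29742) = -1032/(-3828) - 1403/29742 = -1032*(-1/3828) - 1403/29742 = 86/319 - 1403/29742 = 2110255/9487698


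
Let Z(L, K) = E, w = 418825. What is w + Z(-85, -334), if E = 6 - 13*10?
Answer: 418701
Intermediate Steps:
E = -124 (E = 6 - 130 = -124)
Z(L, K) = -124
w + Z(-85, -334) = 418825 - 124 = 418701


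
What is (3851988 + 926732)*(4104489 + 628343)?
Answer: 22616878935040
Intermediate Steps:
(3851988 + 926732)*(4104489 + 628343) = 4778720*4732832 = 22616878935040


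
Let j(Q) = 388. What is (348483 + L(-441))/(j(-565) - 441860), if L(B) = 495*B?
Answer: -32547/110368 ≈ -0.29490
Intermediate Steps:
(348483 + L(-441))/(j(-565) - 441860) = (348483 + 495*(-441))/(388 - 441860) = (348483 - 218295)/(-441472) = 130188*(-1/441472) = -32547/110368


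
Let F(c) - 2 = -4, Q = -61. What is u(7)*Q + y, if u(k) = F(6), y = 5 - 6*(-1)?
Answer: 133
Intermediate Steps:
F(c) = -2 (F(c) = 2 - 4 = -2)
y = 11 (y = 5 + 6 = 11)
u(k) = -2
u(7)*Q + y = -2*(-61) + 11 = 122 + 11 = 133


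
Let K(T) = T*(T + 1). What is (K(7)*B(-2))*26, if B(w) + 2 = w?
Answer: -5824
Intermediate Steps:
B(w) = -2 + w
K(T) = T*(1 + T)
(K(7)*B(-2))*26 = ((7*(1 + 7))*(-2 - 2))*26 = ((7*8)*(-4))*26 = (56*(-4))*26 = -224*26 = -5824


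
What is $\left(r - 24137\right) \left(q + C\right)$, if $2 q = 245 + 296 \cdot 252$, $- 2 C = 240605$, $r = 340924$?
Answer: $-26256573708$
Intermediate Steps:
$C = - \frac{240605}{2}$ ($C = \left(- \frac{1}{2}\right) 240605 = - \frac{240605}{2} \approx -1.203 \cdot 10^{5}$)
$q = \frac{74837}{2}$ ($q = \frac{245 + 296 \cdot 252}{2} = \frac{245 + 74592}{2} = \frac{1}{2} \cdot 74837 = \frac{74837}{2} \approx 37419.0$)
$\left(r - 24137\right) \left(q + C\right) = \left(340924 - 24137\right) \left(\frac{74837}{2} - \frac{240605}{2}\right) = 316787 \left(-82884\right) = -26256573708$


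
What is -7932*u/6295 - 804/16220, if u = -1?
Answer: 6179793/5105245 ≈ 1.2105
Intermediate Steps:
-7932*u/6295 - 804/16220 = -7932*(-1)/6295 - 804/16220 = 7932*(1/6295) - 804*1/16220 = 7932/6295 - 201/4055 = 6179793/5105245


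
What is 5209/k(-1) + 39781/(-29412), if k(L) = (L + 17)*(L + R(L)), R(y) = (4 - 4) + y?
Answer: -38620025/235296 ≈ -164.13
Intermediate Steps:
R(y) = y (R(y) = 0 + y = y)
k(L) = 2*L*(17 + L) (k(L) = (L + 17)*(L + L) = (17 + L)*(2*L) = 2*L*(17 + L))
5209/k(-1) + 39781/(-29412) = 5209/((2*(-1)*(17 - 1))) + 39781/(-29412) = 5209/((2*(-1)*16)) + 39781*(-1/29412) = 5209/(-32) - 39781/29412 = 5209*(-1/32) - 39781/29412 = -5209/32 - 39781/29412 = -38620025/235296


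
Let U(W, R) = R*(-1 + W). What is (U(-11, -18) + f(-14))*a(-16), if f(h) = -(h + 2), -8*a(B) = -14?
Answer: 399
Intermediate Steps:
a(B) = 7/4 (a(B) = -1/8*(-14) = 7/4)
f(h) = -2 - h (f(h) = -(2 + h) = -2 - h)
(U(-11, -18) + f(-14))*a(-16) = (-18*(-1 - 11) + (-2 - 1*(-14)))*(7/4) = (-18*(-12) + (-2 + 14))*(7/4) = (216 + 12)*(7/4) = 228*(7/4) = 399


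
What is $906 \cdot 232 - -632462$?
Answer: $842654$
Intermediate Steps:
$906 \cdot 232 - -632462 = 210192 + 632462 = 842654$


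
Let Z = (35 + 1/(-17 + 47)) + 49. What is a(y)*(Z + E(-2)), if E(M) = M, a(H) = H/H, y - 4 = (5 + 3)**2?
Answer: 2461/30 ≈ 82.033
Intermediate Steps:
y = 68 (y = 4 + (5 + 3)**2 = 4 + 8**2 = 4 + 64 = 68)
a(H) = 1
Z = 2521/30 (Z = (35 + 1/30) + 49 = 1051/30 + 49 = 2521/30 ≈ 84.033)
a(y)*(Z + E(-2)) = 1*(2521/30 - 2) = 1*(2461/30) = 2461/30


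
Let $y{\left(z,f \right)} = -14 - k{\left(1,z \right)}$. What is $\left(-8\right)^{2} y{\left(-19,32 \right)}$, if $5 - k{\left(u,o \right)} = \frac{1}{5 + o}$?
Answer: $- \frac{8544}{7} \approx -1220.6$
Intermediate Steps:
$k{\left(u,o \right)} = 5 - \frac{1}{5 + o}$
$y{\left(z,f \right)} = -14 - \frac{24 + 5 z}{5 + z}$
$\left(-8\right)^{2} y{\left(-19,32 \right)} = \left(-8\right)^{2} \frac{-94 - -361}{5 - 19} = 64 \frac{-94 + 361}{-14} = 64 \left(\left(- \frac{1}{14}\right) 267\right) = 64 \left(- \frac{267}{14}\right) = - \frac{8544}{7}$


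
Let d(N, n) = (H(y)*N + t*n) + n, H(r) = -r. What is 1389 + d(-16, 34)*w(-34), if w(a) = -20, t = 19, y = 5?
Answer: -13811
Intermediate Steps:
d(N, n) = -5*N + 20*n (d(N, n) = ((-1*5)*N + 19*n) + n = (-5*N + 19*n) + n = -5*N + 20*n)
1389 + d(-16, 34)*w(-34) = 1389 + (-5*(-16) + 20*34)*(-20) = 1389 + (80 + 680)*(-20) = 1389 + 760*(-20) = 1389 - 15200 = -13811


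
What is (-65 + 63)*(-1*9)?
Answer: 18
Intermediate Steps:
(-65 + 63)*(-1*9) = -2*(-9) = 18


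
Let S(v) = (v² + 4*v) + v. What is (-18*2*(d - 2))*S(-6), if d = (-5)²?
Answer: -4968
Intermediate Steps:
d = 25
S(v) = v² + 5*v
(-18*2*(d - 2))*S(-6) = (-18*2*(25 - 2))*(-6*(5 - 6)) = (-18*2*23)*(-6*(-1)) = -18*46*6 = -6*138*6 = -828*6 = -4968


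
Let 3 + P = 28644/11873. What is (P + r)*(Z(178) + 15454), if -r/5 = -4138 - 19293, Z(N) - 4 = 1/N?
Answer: 61730655981750/34087 ≈ 1.8110e+9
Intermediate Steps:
Z(N) = 4 + 1/N
r = 117155 (r = -5*(-4138 - 19293) = -5*(-23431) = 117155)
P = -225/383 (P = -3 + 28644/11873 = -3 + 28644*(1/11873) = -3 + 924/383 = -225/383 ≈ -0.58747)
(P + r)*(Z(178) + 15454) = (-225/383 + 117155)*((4 + 1/178) + 15454) = 44870140*((4 + 1/178) + 15454)/383 = 44870140*(713/178 + 15454)/383 = (44870140/383)*(2751525/178) = 61730655981750/34087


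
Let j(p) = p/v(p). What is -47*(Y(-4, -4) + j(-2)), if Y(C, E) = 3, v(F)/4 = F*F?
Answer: -1081/8 ≈ -135.13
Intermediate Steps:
v(F) = 4*F² (v(F) = 4*(F*F) = 4*F²)
j(p) = 1/(4*p) (j(p) = p/((4*p²)) = p*(1/(4*p²)) = 1/(4*p))
-47*(Y(-4, -4) + j(-2)) = -47*(3 + (¼)/(-2)) = -47*(3 + (¼)*(-½)) = -47*(3 - ⅛) = -47*23/8 = -1081/8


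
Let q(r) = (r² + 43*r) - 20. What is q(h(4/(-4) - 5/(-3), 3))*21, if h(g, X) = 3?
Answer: 2478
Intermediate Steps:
q(r) = -20 + r² + 43*r
q(h(4/(-4) - 5/(-3), 3))*21 = (-20 + 3² + 43*3)*21 = (-20 + 9 + 129)*21 = 118*21 = 2478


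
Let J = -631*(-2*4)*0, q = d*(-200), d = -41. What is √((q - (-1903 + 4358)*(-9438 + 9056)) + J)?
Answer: √946010 ≈ 972.63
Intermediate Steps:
q = 8200 (q = -41*(-200) = 8200)
J = 0 (J = -(-5048)*0 = -631*0 = 0)
√((q - (-1903 + 4358)*(-9438 + 9056)) + J) = √((8200 - (-1903 + 4358)*(-9438 + 9056)) + 0) = √((8200 - 2455*(-382)) + 0) = √((8200 - 1*(-937810)) + 0) = √((8200 + 937810) + 0) = √(946010 + 0) = √946010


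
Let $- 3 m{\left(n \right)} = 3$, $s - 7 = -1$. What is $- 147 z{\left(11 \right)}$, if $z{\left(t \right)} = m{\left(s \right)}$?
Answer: $147$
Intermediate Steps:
$s = 6$ ($s = 7 - 1 = 6$)
$m{\left(n \right)} = -1$ ($m{\left(n \right)} = \left(- \frac{1}{3}\right) 3 = -1$)
$z{\left(t \right)} = -1$
$- 147 z{\left(11 \right)} = \left(-147\right) \left(-1\right) = 147$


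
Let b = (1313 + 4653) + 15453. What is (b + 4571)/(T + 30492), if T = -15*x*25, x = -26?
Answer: 12995/20121 ≈ 0.64584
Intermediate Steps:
b = 21419 (b = 5966 + 15453 = 21419)
T = 9750 (T = -15*(-26)*25 = 390*25 = 9750)
(b + 4571)/(T + 30492) = (21419 + 4571)/(9750 + 30492) = 25990/40242 = 25990*(1/40242) = 12995/20121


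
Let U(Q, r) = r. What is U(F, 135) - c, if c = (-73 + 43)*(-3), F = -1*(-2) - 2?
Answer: 45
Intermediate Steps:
F = 0 (F = 2 - 2 = 0)
c = 90 (c = -30*(-3) = 90)
U(F, 135) - c = 135 - 1*90 = 135 - 90 = 45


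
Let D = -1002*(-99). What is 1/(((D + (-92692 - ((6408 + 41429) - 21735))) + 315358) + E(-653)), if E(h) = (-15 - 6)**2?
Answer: 1/296203 ≈ 3.3761e-6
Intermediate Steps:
D = 99198
E(h) = 441 (E(h) = (-21)**2 = 441)
1/(((D + (-92692 - ((6408 + 41429) - 21735))) + 315358) + E(-653)) = 1/(((99198 + (-92692 - ((6408 + 41429) - 21735))) + 315358) + 441) = 1/(((99198 + (-92692 - (47837 - 21735))) + 315358) + 441) = 1/(((99198 + (-92692 - 1*26102)) + 315358) + 441) = 1/(((99198 + (-92692 - 26102)) + 315358) + 441) = 1/(((99198 - 118794) + 315358) + 441) = 1/((-19596 + 315358) + 441) = 1/(295762 + 441) = 1/296203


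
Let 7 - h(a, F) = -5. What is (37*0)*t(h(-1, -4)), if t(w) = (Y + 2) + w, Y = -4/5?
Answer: 0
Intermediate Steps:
Y = -4/5 (Y = -4*1/5 = -4/5 ≈ -0.80000)
h(a, F) = 12 (h(a, F) = 7 - 1*(-5) = 7 + 5 = 12)
t(w) = 6/5 + w (t(w) = (-4/5 + 2) + w = 6/5 + w)
(37*0)*t(h(-1, -4)) = (37*0)*(6/5 + 12) = 0*(66/5) = 0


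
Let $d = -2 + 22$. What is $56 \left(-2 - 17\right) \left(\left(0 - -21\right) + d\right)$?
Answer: $-43624$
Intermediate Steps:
$d = 20$
$56 \left(-2 - 17\right) \left(\left(0 - -21\right) + d\right) = 56 \left(-2 - 17\right) \left(\left(0 - -21\right) + 20\right) = 56 \left(- 19 \left(\left(0 + 21\right) + 20\right)\right) = 56 \left(- 19 \left(21 + 20\right)\right) = 56 \left(\left(-19\right) 41\right) = 56 \left(-779\right) = -43624$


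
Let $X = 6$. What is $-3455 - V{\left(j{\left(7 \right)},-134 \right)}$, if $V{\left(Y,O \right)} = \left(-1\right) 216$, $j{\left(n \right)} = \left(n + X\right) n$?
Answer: $-3239$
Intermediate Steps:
$j{\left(n \right)} = n \left(6 + n\right)$ ($j{\left(n \right)} = \left(n + 6\right) n = \left(6 + n\right) n = n \left(6 + n\right)$)
$V{\left(Y,O \right)} = -216$
$-3455 - V{\left(j{\left(7 \right)},-134 \right)} = -3455 - -216 = -3455 + 216 = -3239$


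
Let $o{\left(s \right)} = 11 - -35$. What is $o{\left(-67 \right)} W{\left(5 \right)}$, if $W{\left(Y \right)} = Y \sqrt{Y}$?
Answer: $230 \sqrt{5} \approx 514.3$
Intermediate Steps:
$W{\left(Y \right)} = Y^{\frac{3}{2}}$
$o{\left(s \right)} = 46$ ($o{\left(s \right)} = 11 + 35 = 46$)
$o{\left(-67 \right)} W{\left(5 \right)} = 46 \cdot 5^{\frac{3}{2}} = 46 \cdot 5 \sqrt{5} = 230 \sqrt{5}$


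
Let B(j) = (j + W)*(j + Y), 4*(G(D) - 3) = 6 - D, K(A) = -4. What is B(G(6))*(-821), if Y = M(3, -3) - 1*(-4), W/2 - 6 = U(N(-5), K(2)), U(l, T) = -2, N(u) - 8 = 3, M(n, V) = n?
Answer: -90310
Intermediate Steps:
N(u) = 11 (N(u) = 8 + 3 = 11)
W = 8 (W = 12 + 2*(-2) = 12 - 4 = 8)
Y = 7 (Y = 3 - 1*(-4) = 3 + 4 = 7)
G(D) = 9/2 - D/4 (G(D) = 3 + (6 - D)/4 = 3 + (3/2 - D/4) = 9/2 - D/4)
B(j) = (7 + j)*(8 + j) (B(j) = (j + 8)*(j + 7) = (8 + j)*(7 + j) = (7 + j)*(8 + j))
B(G(6))*(-821) = (56 + (9/2 - 1/4*6)**2 + 15*(9/2 - 1/4*6))*(-821) = (56 + (9/2 - 3/2)**2 + 15*(9/2 - 3/2))*(-821) = (56 + 3**2 + 15*3)*(-821) = (56 + 9 + 45)*(-821) = 110*(-821) = -90310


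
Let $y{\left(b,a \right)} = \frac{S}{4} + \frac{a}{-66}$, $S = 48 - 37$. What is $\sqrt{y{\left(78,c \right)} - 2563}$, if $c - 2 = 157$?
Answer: $\frac{i \sqrt{1240327}}{22} \approx 50.623 i$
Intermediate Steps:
$c = 159$ ($c = 2 + 157 = 159$)
$S = 11$ ($S = 48 - 37 = 11$)
$y{\left(b,a \right)} = \frac{11}{4} - \frac{a}{66}$ ($y{\left(b,a \right)} = \frac{11}{4} + \frac{a}{-66} = 11 \cdot \frac{1}{4} + a \left(- \frac{1}{66}\right) = \frac{11}{4} - \frac{a}{66}$)
$\sqrt{y{\left(78,c \right)} - 2563} = \sqrt{\left(\frac{11}{4} - \frac{53}{22}\right) - 2563} = \sqrt{\frac{15}{44} - 2563} = \sqrt{- \frac{112757}{44}} = \frac{i \sqrt{1240327}}{22}$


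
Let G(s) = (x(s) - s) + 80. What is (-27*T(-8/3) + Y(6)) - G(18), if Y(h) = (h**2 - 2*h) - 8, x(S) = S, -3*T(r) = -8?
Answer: -136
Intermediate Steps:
T(r) = 8/3 (T(r) = -1/3*(-8) = 8/3)
G(s) = 80 (G(s) = (s - s) + 80 = 0 + 80 = 80)
Y(h) = -8 + h**2 - 2*h
(-27*T(-8/3) + Y(6)) - G(18) = (-27*8/3 + (-8 + 6**2 - 2*6)) - 1*80 = (-72 + (-8 + 36 - 12)) - 80 = (-72 + 16) - 80 = -56 - 80 = -136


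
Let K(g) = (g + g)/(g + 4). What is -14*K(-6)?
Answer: -84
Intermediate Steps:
K(g) = 2*g/(4 + g) (K(g) = (2*g)/(4 + g) = 2*g/(4 + g))
-14*K(-6) = -28*(-6)/(4 - 6) = -28*(-6)/(-2) = -28*(-6)*(-1)/2 = -14*6 = -84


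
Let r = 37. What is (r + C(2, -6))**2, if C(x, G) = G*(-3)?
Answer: 3025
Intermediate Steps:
C(x, G) = -3*G
(r + C(2, -6))**2 = (37 - 3*(-6))**2 = (37 + 18)**2 = 55**2 = 3025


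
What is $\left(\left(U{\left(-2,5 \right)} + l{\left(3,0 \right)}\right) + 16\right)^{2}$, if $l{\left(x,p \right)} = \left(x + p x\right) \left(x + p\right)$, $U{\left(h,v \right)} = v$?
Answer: $900$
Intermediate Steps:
$l{\left(x,p \right)} = \left(p + x\right) \left(x + p x\right)$ ($l{\left(x,p \right)} = \left(x + p x\right) \left(p + x\right) = \left(p + x\right) \left(x + p x\right)$)
$\left(\left(U{\left(-2,5 \right)} + l{\left(3,0 \right)}\right) + 16\right)^{2} = \left(\left(5 + 3 \left(0 + 3 + 0^{2} + 0 \cdot 3\right)\right) + 16\right)^{2} = \left(\left(5 + 3 \left(0 + 3 + 0 + 0\right)\right) + 16\right)^{2} = \left(\left(5 + 3 \cdot 3\right) + 16\right)^{2} = \left(\left(5 + 9\right) + 16\right)^{2} = \left(14 + 16\right)^{2} = 30^{2} = 900$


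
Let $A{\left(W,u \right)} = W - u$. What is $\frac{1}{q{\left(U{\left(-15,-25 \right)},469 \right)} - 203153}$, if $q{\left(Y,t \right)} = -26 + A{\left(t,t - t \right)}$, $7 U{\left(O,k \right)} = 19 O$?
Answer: $- \frac{1}{202710} \approx -4.9332 \cdot 10^{-6}$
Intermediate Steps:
$U{\left(O,k \right)} = \frac{19 O}{7}$
$q{\left(Y,t \right)} = -26 + t$ ($q{\left(Y,t \right)} = -26 + \left(t - \left(t - t\right)\right) = -26 + \left(t - 0\right) = -26 + \left(t + 0\right) = -26 + t$)
$\frac{1}{q{\left(U{\left(-15,-25 \right)},469 \right)} - 203153} = \frac{1}{\left(-26 + 469\right) - 203153} = \frac{1}{443 - 203153} = \frac{1}{-202710} = - \frac{1}{202710}$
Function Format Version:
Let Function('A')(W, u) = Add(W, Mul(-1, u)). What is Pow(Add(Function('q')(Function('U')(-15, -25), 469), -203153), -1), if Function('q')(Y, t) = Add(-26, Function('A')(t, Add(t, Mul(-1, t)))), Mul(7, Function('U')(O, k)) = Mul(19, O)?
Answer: Rational(-1, 202710) ≈ -4.9332e-6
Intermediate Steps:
Function('U')(O, k) = Mul(Rational(19, 7), O) (Function('U')(O, k) = Mul(Rational(1, 7), Mul(19, O)) = Mul(Rational(19, 7), O))
Function('q')(Y, t) = Add(-26, t) (Function('q')(Y, t) = Add(-26, Add(t, Mul(-1, Add(t, Mul(-1, t))))) = Add(-26, Add(t, Mul(-1, 0))) = Add(-26, Add(t, 0)) = Add(-26, t))
Pow(Add(Function('q')(Function('U')(-15, -25), 469), -203153), -1) = Pow(Add(Add(-26, 469), -203153), -1) = Pow(Add(443, -203153), -1) = Pow(-202710, -1) = Rational(-1, 202710)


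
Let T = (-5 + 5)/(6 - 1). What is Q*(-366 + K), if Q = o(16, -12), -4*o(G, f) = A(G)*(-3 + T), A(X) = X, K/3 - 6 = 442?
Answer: 11736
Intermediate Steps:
K = 1344 (K = 18 + 3*442 = 18 + 1326 = 1344)
T = 0 (T = 0/5 = 0*(1/5) = 0)
o(G, f) = 3*G/4 (o(G, f) = -G*(-3 + 0)/4 = -G*(-3)/4 = -(-3)*G/4 = 3*G/4)
Q = 12 (Q = (3/4)*16 = 12)
Q*(-366 + K) = 12*(-366 + 1344) = 12*978 = 11736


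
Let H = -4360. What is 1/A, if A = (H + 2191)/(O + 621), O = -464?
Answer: -157/2169 ≈ -0.072384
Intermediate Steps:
A = -2169/157 (A = (-4360 + 2191)/(-464 + 621) = -2169/157 ≈ -13.815)
1/A = 1/(-2169/157) = -157/2169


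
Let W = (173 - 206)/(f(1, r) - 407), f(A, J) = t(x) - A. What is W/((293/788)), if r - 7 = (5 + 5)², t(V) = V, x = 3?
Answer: 8668/39555 ≈ 0.21914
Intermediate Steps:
r = 107 (r = 7 + (5 + 5)² = 7 + 10² = 7 + 100 = 107)
f(A, J) = 3 - A
W = 11/135 (W = (173 - 206)/((3 - 1*1) - 407) = -33/((3 - 1) - 407) = -33/(2 - 407) = -33/(-405) = -33*(-1/405) = 11/135 ≈ 0.081481)
W/((293/788)) = 11/(135*((293/788))) = 11/(135*((293*(1/788)))) = 11/(135*(293/788)) = (11/135)*(788/293) = 8668/39555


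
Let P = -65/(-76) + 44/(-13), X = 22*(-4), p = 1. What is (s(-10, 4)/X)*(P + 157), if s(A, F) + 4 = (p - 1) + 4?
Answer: 0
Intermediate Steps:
X = -88
s(A, F) = 0 (s(A, F) = -4 + ((1 - 1) + 4) = -4 + (0 + 4) = -4 + 4 = 0)
P = -2499/988 (P = -65*(-1/76) + 44*(-1/13) = 65/76 - 44/13 = -2499/988 ≈ -2.5294)
(s(-10, 4)/X)*(P + 157) = (0/(-88))*(-2499/988 + 157) = (0*(-1/88))*(152617/988) = 0*(152617/988) = 0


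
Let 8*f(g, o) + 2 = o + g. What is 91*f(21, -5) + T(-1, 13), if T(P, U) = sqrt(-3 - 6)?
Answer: 637/4 + 3*I ≈ 159.25 + 3.0*I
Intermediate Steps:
T(P, U) = 3*I (T(P, U) = sqrt(-9) = 3*I)
f(g, o) = -1/4 + g/8 + o/8 (f(g, o) = -1/4 + (o + g)/8 = -1/4 + (g + o)/8 = -1/4 + (g/8 + o/8) = -1/4 + g/8 + o/8)
91*f(21, -5) + T(-1, 13) = 91*(-1/4 + (1/8)*21 + (1/8)*(-5)) + 3*I = 91*(-1/4 + 21/8 - 5/8) + 3*I = 91*(7/4) + 3*I = 637/4 + 3*I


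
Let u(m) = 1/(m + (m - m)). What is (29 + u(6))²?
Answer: 30625/36 ≈ 850.69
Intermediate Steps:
u(m) = 1/m (u(m) = 1/(m + 0) = 1/m)
(29 + u(6))² = (29 + 1/6)² = (29 + ⅙)² = (175/6)² = 30625/36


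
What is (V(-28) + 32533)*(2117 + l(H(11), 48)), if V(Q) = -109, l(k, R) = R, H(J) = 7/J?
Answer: 70197960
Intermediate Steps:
(V(-28) + 32533)*(2117 + l(H(11), 48)) = (-109 + 32533)*(2117 + 48) = 32424*2165 = 70197960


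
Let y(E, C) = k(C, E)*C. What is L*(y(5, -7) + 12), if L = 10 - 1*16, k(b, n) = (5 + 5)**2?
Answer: 4128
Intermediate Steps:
k(b, n) = 100 (k(b, n) = 10**2 = 100)
y(E, C) = 100*C
L = -6 (L = 10 - 16 = -6)
L*(y(5, -7) + 12) = -6*(100*(-7) + 12) = -6*(-700 + 12) = -6*(-688) = 4128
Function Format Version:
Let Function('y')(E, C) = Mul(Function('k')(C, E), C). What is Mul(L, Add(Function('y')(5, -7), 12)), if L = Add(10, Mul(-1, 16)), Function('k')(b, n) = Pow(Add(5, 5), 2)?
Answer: 4128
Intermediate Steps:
Function('k')(b, n) = 100 (Function('k')(b, n) = Pow(10, 2) = 100)
Function('y')(E, C) = Mul(100, C)
L = -6 (L = Add(10, -16) = -6)
Mul(L, Add(Function('y')(5, -7), 12)) = Mul(-6, Add(Mul(100, -7), 12)) = Mul(-6, Add(-700, 12)) = Mul(-6, -688) = 4128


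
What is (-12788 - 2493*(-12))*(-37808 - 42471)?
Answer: -1375018712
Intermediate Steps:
(-12788 - 2493*(-12))*(-37808 - 42471) = (-12788 + 29916)*(-80279) = 17128*(-80279) = -1375018712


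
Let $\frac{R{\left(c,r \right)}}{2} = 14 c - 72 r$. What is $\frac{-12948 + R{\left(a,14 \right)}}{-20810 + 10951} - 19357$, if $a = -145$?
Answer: $- \frac{190821639}{9859} \approx -19355.0$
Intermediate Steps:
$R{\left(c,r \right)} = - 144 r + 28 c$ ($R{\left(c,r \right)} = 2 \left(14 c - 72 r\right) = 2 \left(- 72 r + 14 c\right) = - 144 r + 28 c$)
$\frac{-12948 + R{\left(a,14 \right)}}{-20810 + 10951} - 19357 = \frac{-12948 + \left(\left(-144\right) 14 + 28 \left(-145\right)\right)}{-20810 + 10951} - 19357 = \frac{-12948 - 6076}{-9859} - 19357 = \left(-12948 - 6076\right) \left(- \frac{1}{9859}\right) - 19357 = \left(-19024\right) \left(- \frac{1}{9859}\right) - 19357 = \frac{19024}{9859} - 19357 = - \frac{190821639}{9859}$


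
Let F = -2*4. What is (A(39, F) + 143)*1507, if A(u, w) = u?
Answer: 274274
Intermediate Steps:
F = -8
(A(39, F) + 143)*1507 = (39 + 143)*1507 = 182*1507 = 274274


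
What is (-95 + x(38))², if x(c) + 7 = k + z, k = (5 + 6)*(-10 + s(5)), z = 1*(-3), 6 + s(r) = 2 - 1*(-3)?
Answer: 51076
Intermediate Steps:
s(r) = -1 (s(r) = -6 + (2 - 1*(-3)) = -6 + (2 + 3) = -6 + 5 = -1)
z = -3
k = -121 (k = (5 + 6)*(-10 - 1) = 11*(-11) = -121)
x(c) = -131 (x(c) = -7 + (-121 - 3) = -7 - 124 = -131)
(-95 + x(38))² = (-95 - 131)² = (-226)² = 51076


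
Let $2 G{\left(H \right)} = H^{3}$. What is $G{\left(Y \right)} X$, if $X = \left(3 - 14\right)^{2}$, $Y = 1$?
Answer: $\frac{121}{2} \approx 60.5$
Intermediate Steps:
$G{\left(H \right)} = \frac{H^{3}}{2}$
$X = 121$ ($X = \left(-11\right)^{2} = 121$)
$G{\left(Y \right)} X = \frac{1^{3}}{2} \cdot 121 = \frac{1}{2} \cdot 1 \cdot 121 = \frac{1}{2} \cdot 121 = \frac{121}{2}$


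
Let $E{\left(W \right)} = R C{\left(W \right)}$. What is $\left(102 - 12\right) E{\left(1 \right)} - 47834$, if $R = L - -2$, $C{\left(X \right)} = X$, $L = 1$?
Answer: $-47564$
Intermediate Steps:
$R = 3$ ($R = 1 - -2 = 1 + 2 = 3$)
$E{\left(W \right)} = 3 W$
$\left(102 - 12\right) E{\left(1 \right)} - 47834 = \left(102 - 12\right) 3 \cdot 1 - 47834 = 90 \cdot 3 - 47834 = 270 - 47834 = -47564$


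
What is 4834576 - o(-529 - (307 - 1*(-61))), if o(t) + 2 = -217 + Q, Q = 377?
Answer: 4834418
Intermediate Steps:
o(t) = 158 (o(t) = -2 + (-217 + 377) = -2 + 160 = 158)
4834576 - o(-529 - (307 - 1*(-61))) = 4834576 - 1*158 = 4834576 - 158 = 4834418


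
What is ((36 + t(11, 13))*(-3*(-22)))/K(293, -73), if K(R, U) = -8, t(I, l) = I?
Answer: -1551/4 ≈ -387.75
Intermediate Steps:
((36 + t(11, 13))*(-3*(-22)))/K(293, -73) = ((36 + 11)*(-3*(-22)))/(-8) = (47*66)*(-1/8) = 3102*(-1/8) = -1551/4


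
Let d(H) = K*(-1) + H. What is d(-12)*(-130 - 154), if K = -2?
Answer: 2840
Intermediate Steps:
d(H) = 2 + H (d(H) = -2*(-1) + H = 2 + H)
d(-12)*(-130 - 154) = (2 - 12)*(-130 - 154) = -10*(-284) = 2840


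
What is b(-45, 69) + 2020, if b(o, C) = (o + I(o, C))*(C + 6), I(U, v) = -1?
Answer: -1430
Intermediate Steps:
b(o, C) = (-1 + o)*(6 + C) (b(o, C) = (o - 1)*(C + 6) = (-1 + o)*(6 + C))
b(-45, 69) + 2020 = (-6 - 1*69 + 6*(-45) + 69*(-45)) + 2020 = (-6 - 69 - 270 - 3105) + 2020 = -3450 + 2020 = -1430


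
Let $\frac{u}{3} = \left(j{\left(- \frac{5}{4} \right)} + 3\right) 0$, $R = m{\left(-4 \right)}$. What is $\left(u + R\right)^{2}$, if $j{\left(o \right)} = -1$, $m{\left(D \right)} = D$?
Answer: $16$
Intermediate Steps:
$R = -4$
$u = 0$ ($u = 3 \left(-1 + 3\right) 0 = 3 \cdot 2 \cdot 0 = 3 \cdot 0 = 0$)
$\left(u + R\right)^{2} = \left(0 - 4\right)^{2} = \left(-4\right)^{2} = 16$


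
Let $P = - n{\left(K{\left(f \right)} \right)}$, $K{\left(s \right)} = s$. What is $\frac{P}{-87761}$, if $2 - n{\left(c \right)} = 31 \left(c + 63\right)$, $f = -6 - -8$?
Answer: $- \frac{2013}{87761} \approx -0.022937$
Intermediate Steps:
$f = 2$ ($f = -6 + 8 = 2$)
$n{\left(c \right)} = -1951 - 31 c$ ($n{\left(c \right)} = 2 - 31 \left(c + 63\right) = 2 - 31 \left(63 + c\right) = 2 - \left(1953 + 31 c\right) = -1951 - 31 c$)
$P = 2013$ ($P = - (-1951 - 62) = \left(-1\right) \left(-2013\right) = 2013$)
$\frac{P}{-87761} = \frac{2013}{-87761} = 2013 \left(- \frac{1}{87761}\right) = - \frac{2013}{87761}$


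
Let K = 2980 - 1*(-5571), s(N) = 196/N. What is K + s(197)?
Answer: 1684743/197 ≈ 8552.0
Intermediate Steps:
K = 8551 (K = 2980 + 5571 = 8551)
K + s(197) = 8551 + 196/197 = 1684743/197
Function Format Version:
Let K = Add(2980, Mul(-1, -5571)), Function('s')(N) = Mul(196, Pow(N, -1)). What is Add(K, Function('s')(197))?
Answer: Rational(1684743, 197) ≈ 8552.0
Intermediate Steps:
K = 8551 (K = Add(2980, 5571) = 8551)
Add(K, Function('s')(197)) = Add(8551, Mul(196, Pow(197, -1))) = Add(8551, Mul(196, Rational(1, 197))) = Add(8551, Rational(196, 197)) = Rational(1684743, 197)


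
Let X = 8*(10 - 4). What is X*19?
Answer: 912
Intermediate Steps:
X = 48 (X = 8*6 = 48)
X*19 = 48*19 = 912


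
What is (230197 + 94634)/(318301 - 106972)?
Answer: 108277/70443 ≈ 1.5371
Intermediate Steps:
(230197 + 94634)/(318301 - 106972) = 324831/211329 = 324831*(1/211329) = 108277/70443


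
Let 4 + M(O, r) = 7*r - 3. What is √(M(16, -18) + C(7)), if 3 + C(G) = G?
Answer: I*√129 ≈ 11.358*I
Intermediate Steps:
M(O, r) = -7 + 7*r (M(O, r) = -4 + (7*r - 3) = -4 + (-3 + 7*r) = -7 + 7*r)
C(G) = -3 + G
√(M(16, -18) + C(7)) = √((-7 + 7*(-18)) + (-3 + 7)) = √((-7 - 126) + 4) = √(-133 + 4) = √(-129) = I*√129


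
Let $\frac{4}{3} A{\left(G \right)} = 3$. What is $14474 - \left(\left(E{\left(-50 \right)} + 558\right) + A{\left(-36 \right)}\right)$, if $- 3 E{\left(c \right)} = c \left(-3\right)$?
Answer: $\frac{55855}{4} \approx 13964.0$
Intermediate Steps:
$E{\left(c \right)} = c$ ($E{\left(c \right)} = - \frac{c \left(-3\right)}{3} = - \frac{\left(-3\right) c}{3} = c$)
$A{\left(G \right)} = \frac{9}{4}$ ($A{\left(G \right)} = \frac{3}{4} \cdot 3 = \frac{9}{4}$)
$14474 - \left(\left(E{\left(-50 \right)} + 558\right) + A{\left(-36 \right)}\right) = 14474 - \left(\left(-50 + 558\right) + \frac{9}{4}\right) = 14474 - \left(508 + \frac{9}{4}\right) = 14474 - \frac{2041}{4} = \frac{55855}{4}$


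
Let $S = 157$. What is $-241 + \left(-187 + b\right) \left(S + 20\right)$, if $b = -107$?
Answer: $-52279$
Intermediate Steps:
$-241 + \left(-187 + b\right) \left(S + 20\right) = -241 + \left(-187 - 107\right) \left(157 + 20\right) = -241 - 52038 = -52279$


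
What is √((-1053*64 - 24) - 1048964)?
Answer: 2*I*√279095 ≈ 1056.6*I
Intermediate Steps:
√((-1053*64 - 24) - 1048964) = √((-67392 - 24) - 1048964) = √(-67416 - 1048964) = √(-1116380) = 2*I*√279095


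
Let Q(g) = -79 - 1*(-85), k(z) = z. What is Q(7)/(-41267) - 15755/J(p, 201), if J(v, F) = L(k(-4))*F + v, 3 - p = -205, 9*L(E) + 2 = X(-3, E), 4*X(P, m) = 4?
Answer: -1950488097/22985719 ≈ -84.857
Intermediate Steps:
X(P, m) = 1 (X(P, m) = (¼)*4 = 1)
L(E) = -⅑ (L(E) = -2/9 + (⅑)*1 = -2/9 + ⅑ = -⅑)
p = 208 (p = 3 - 1*(-205) = 3 + 205 = 208)
Q(g) = 6 (Q(g) = -79 + 85 = 6)
J(v, F) = v - F/9 (J(v, F) = -F/9 + v = v - F/9)
Q(7)/(-41267) - 15755/J(p, 201) = 6/(-41267) - 15755/(208 - ⅑*201) = 6*(-1/41267) - 15755/(208 - 67/3) = -6/41267 - 15755/557/3 = -6/41267 - 15755*3/557 = -6/41267 - 47265/557 = -1950488097/22985719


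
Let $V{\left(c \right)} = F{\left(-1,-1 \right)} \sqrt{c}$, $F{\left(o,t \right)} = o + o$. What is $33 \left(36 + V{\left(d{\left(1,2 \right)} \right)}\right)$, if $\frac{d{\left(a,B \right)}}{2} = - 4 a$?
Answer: $1188 - 132 i \sqrt{2} \approx 1188.0 - 186.68 i$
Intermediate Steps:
$d{\left(a,B \right)} = - 8 a$ ($d{\left(a,B \right)} = 2 \left(- 4 a\right) = - 8 a$)
$F{\left(o,t \right)} = 2 o$
$V{\left(c \right)} = - 2 \sqrt{c}$ ($V{\left(c \right)} = 2 \left(-1\right) \sqrt{c} = - 2 \sqrt{c}$)
$33 \left(36 + V{\left(d{\left(1,2 \right)} \right)}\right) = 33 \left(36 - 2 \sqrt{\left(-8\right) 1}\right) = 33 \left(36 - 2 \sqrt{-8}\right) = 33 \left(36 - 2 \cdot 2 i \sqrt{2}\right) = 33 \left(36 - 4 i \sqrt{2}\right) = 1188 - 132 i \sqrt{2}$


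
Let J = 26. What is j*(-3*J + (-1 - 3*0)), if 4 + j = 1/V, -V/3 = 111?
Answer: 105307/333 ≈ 316.24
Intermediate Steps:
V = -333 (V = -3*111 = -333)
j = -1333/333 (j = -4 + 1/(-333) = -4 - 1/333 = -1333/333 ≈ -4.0030)
j*(-3*J + (-1 - 3*0)) = -1333*(-3*26 + (-1 - 3*0))/333 = -1333*(-78 + (-1 + 0))/333 = -1333*(-78 - 1)/333 = -1333/333*(-79) = 105307/333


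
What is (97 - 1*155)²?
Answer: 3364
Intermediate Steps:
(97 - 1*155)² = (97 - 155)² = (-58)² = 3364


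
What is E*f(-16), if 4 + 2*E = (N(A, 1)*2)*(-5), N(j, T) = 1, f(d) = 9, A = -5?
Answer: -63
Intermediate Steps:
E = -7 (E = -2 + ((1*2)*(-5))/2 = -2 + (2*(-5))/2 = -2 + (½)*(-10) = -2 - 5 = -7)
E*f(-16) = -7*9 = -63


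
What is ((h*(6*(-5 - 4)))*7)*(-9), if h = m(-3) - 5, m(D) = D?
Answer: -27216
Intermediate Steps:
h = -8 (h = -3 - 5 = -8)
((h*(6*(-5 - 4)))*7)*(-9) = (-48*(-5 - 4)*7)*(-9) = (-48*(-9)*7)*(-9) = (-8*(-54)*7)*(-9) = (432*7)*(-9) = 3024*(-9) = -27216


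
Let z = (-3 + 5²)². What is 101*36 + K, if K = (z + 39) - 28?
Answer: 4131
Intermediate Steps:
z = 484 (z = (-3 + 25)² = 22² = 484)
K = 495 (K = (484 + 39) - 28 = 523 - 28 = 495)
101*36 + K = 101*36 + 495 = 3636 + 495 = 4131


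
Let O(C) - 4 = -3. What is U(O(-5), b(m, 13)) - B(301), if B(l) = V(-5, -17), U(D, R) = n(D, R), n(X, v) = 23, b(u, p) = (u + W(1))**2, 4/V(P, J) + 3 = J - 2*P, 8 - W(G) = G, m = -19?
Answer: 117/5 ≈ 23.400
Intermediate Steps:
W(G) = 8 - G
V(P, J) = 4/(-3 + J - 2*P) (V(P, J) = 4/(-3 + (J - 2*P)) = 4/(-3 + J - 2*P))
b(u, p) = (7 + u)**2 (b(u, p) = (u + (8 - 1*1))**2 = (u + (8 - 1))**2 = (u + 7)**2 = (7 + u)**2)
O(C) = 1 (O(C) = 4 - 3 = 1)
U(D, R) = 23
B(l) = -2/5 (B(l) = 4/(-3 - 17 - 2*(-5)) = 4/(-3 - 17 + 10) = 4/(-10) = 4*(-1/10) = -2/5)
U(O(-5), b(m, 13)) - B(301) = 23 - 1*(-2/5) = 23 + 2/5 = 117/5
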